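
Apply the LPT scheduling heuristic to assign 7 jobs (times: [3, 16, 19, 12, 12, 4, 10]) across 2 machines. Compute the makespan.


Sort jobs in decreasing order (LPT): [19, 16, 12, 12, 10, 4, 3]
Assign each job to the least loaded machine:
  Machine 1: jobs [19, 12, 4, 3], load = 38
  Machine 2: jobs [16, 12, 10], load = 38
Makespan = max load = 38

38


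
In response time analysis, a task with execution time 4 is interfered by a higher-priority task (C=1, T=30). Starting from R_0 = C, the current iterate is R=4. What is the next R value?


R_next = C + ceil(R_prev / T_hp) * C_hp
ceil(4 / 30) = ceil(0.1333) = 1
Interference = 1 * 1 = 1
R_next = 4 + 1 = 5

5


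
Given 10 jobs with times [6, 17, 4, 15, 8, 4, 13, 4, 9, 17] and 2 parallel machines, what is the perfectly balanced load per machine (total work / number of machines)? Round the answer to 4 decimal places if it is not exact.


Total processing time = 6 + 17 + 4 + 15 + 8 + 4 + 13 + 4 + 9 + 17 = 97
Number of machines = 2
Ideal balanced load = 97 / 2 = 48.5

48.5


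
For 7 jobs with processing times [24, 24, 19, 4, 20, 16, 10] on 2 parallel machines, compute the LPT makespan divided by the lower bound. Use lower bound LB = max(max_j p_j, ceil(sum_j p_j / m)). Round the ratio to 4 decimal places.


LPT order: [24, 24, 20, 19, 16, 10, 4]
Machine loads after assignment: [58, 59]
LPT makespan = 59
Lower bound = max(max_job, ceil(total/2)) = max(24, 59) = 59
Ratio = 59 / 59 = 1.0

1.0


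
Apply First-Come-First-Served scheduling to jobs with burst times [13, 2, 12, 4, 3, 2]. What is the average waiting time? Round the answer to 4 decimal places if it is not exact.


FCFS order (as given): [13, 2, 12, 4, 3, 2]
Waiting times:
  Job 1: wait = 0
  Job 2: wait = 13
  Job 3: wait = 15
  Job 4: wait = 27
  Job 5: wait = 31
  Job 6: wait = 34
Sum of waiting times = 120
Average waiting time = 120/6 = 20.0

20.0


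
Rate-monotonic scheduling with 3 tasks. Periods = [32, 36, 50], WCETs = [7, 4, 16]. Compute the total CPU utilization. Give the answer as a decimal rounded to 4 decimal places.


Compute individual utilizations (exact fractions):
  Task 1: C/T = 7/32 (approx. 0.2188)
  Task 2: C/T = 4/36 = 1/9 (approx. 0.1111)
  Task 3: C/T = 16/50 = 8/25 (approx. 0.32)
Total utilization U = 7/32 + 1/9 + 8/25 = 4679/7200
Rounded to 4 decimal places: U = 0.6499
RM (Liu & Layland) bound for 3 tasks = 0.779763; compare with U = 4679/7200 (approx. 0.649861)
U <= bound, so schedulable by RM sufficient condition.

0.6499


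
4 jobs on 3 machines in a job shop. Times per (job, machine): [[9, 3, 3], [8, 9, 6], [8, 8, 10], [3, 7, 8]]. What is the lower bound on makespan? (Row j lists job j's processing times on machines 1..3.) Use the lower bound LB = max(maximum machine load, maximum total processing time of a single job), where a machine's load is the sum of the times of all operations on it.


Machine loads:
  Machine 1: 9 + 8 + 8 + 3 = 28
  Machine 2: 3 + 9 + 8 + 7 = 27
  Machine 3: 3 + 6 + 10 + 8 = 27
Max machine load = 28
Job totals:
  Job 1: 15
  Job 2: 23
  Job 3: 26
  Job 4: 18
Max job total = 26
Lower bound = max(28, 26) = 28

28


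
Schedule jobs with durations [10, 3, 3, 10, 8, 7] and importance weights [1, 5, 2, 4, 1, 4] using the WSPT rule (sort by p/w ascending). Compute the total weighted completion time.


Compute p/w ratios and sort ascending (WSPT): [(3, 5), (3, 2), (7, 4), (10, 4), (8, 1), (10, 1)]
Compute weighted completion times:
  Job (p=3,w=5): C=3, w*C=5*3=15
  Job (p=3,w=2): C=6, w*C=2*6=12
  Job (p=7,w=4): C=13, w*C=4*13=52
  Job (p=10,w=4): C=23, w*C=4*23=92
  Job (p=8,w=1): C=31, w*C=1*31=31
  Job (p=10,w=1): C=41, w*C=1*41=41
Total weighted completion time = 243

243


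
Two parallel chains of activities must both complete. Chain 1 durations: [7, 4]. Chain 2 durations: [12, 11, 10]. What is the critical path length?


Path A total = 7 + 4 = 11
Path B total = 12 + 11 + 10 = 33
Critical path = longest path = max(11, 33) = 33

33


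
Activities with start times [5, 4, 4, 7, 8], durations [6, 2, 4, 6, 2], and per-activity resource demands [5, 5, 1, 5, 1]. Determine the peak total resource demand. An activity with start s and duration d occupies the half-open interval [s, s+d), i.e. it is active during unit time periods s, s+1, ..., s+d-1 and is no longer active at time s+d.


Each activity i is active on [start_i, start_i + duration_i).
Compute total resource usage per time slot:
  t=0: active resources = [], total = 0
  t=1: active resources = [], total = 0
  t=2: active resources = [], total = 0
  t=3: active resources = [], total = 0
  t=4: active resources = [5, 1], total = 6
  t=5: active resources = [5, 5, 1], total = 11
  t=6: active resources = [5, 1], total = 6
  t=7: active resources = [5, 1, 5], total = 11
  t=8: active resources = [5, 5, 1], total = 11
  t=9: active resources = [5, 5, 1], total = 11
  t=10: active resources = [5, 5], total = 10
  t=11: active resources = [5], total = 5
  t=12: active resources = [5], total = 5
Peak resource demand = 11

11


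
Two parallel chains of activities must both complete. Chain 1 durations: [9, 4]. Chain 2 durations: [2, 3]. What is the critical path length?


Path A total = 9 + 4 = 13
Path B total = 2 + 3 = 5
Critical path = longest path = max(13, 5) = 13

13


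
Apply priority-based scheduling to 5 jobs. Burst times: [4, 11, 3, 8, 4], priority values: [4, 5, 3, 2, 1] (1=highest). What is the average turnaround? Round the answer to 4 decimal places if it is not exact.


Sort by priority (ascending = highest first):
Order: [(1, 4), (2, 8), (3, 3), (4, 4), (5, 11)]
Completion times:
  Priority 1, burst=4, C=4
  Priority 2, burst=8, C=12
  Priority 3, burst=3, C=15
  Priority 4, burst=4, C=19
  Priority 5, burst=11, C=30
Average turnaround = 80/5 = 16.0

16.0


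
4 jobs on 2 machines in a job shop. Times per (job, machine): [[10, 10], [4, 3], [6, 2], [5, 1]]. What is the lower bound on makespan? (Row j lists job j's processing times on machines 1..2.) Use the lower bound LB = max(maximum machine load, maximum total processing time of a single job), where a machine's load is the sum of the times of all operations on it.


Machine loads:
  Machine 1: 10 + 4 + 6 + 5 = 25
  Machine 2: 10 + 3 + 2 + 1 = 16
Max machine load = 25
Job totals:
  Job 1: 20
  Job 2: 7
  Job 3: 8
  Job 4: 6
Max job total = 20
Lower bound = max(25, 20) = 25

25


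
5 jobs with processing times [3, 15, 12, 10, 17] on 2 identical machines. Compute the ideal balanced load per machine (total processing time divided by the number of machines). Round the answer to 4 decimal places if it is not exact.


Total processing time = 3 + 15 + 12 + 10 + 17 = 57
Number of machines = 2
Ideal balanced load = 57 / 2 = 28.5

28.5


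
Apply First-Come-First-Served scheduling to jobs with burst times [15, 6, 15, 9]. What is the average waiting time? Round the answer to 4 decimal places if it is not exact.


FCFS order (as given): [15, 6, 15, 9]
Waiting times:
  Job 1: wait = 0
  Job 2: wait = 15
  Job 3: wait = 21
  Job 4: wait = 36
Sum of waiting times = 72
Average waiting time = 72/4 = 18.0

18.0


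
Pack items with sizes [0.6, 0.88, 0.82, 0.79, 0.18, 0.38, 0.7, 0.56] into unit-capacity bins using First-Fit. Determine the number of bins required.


Place items sequentially using First-Fit:
  Item 0.6 -> new Bin 1
  Item 0.88 -> new Bin 2
  Item 0.82 -> new Bin 3
  Item 0.79 -> new Bin 4
  Item 0.18 -> Bin 1 (now 0.78)
  Item 0.38 -> new Bin 5
  Item 0.7 -> new Bin 6
  Item 0.56 -> Bin 5 (now 0.94)
Total bins used = 6

6


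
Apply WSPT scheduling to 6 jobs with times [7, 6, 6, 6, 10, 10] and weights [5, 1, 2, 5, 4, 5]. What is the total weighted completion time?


Compute p/w ratios and sort ascending (WSPT): [(6, 5), (7, 5), (10, 5), (10, 4), (6, 2), (6, 1)]
Compute weighted completion times:
  Job (p=6,w=5): C=6, w*C=5*6=30
  Job (p=7,w=5): C=13, w*C=5*13=65
  Job (p=10,w=5): C=23, w*C=5*23=115
  Job (p=10,w=4): C=33, w*C=4*33=132
  Job (p=6,w=2): C=39, w*C=2*39=78
  Job (p=6,w=1): C=45, w*C=1*45=45
Total weighted completion time = 465

465


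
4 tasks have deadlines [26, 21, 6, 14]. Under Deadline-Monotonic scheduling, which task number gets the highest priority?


Sort tasks by relative deadline (ascending):
  Task 3: deadline = 6
  Task 4: deadline = 14
  Task 2: deadline = 21
  Task 1: deadline = 26
Priority order (highest first): [3, 4, 2, 1]
Highest priority task = 3

3


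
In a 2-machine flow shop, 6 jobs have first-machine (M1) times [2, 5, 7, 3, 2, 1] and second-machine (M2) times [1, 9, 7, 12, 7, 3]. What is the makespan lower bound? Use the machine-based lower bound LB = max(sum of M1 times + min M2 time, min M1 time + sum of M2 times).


LB1 = sum(M1 times) + min(M2 times) = 20 + 1 = 21
LB2 = min(M1 times) + sum(M2 times) = 1 + 39 = 40
Lower bound = max(LB1, LB2) = max(21, 40) = 40

40


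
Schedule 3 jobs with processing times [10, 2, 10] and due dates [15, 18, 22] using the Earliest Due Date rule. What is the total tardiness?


Sort by due date (EDD order): [(10, 15), (2, 18), (10, 22)]
Compute completion times and tardiness:
  Job 1: p=10, d=15, C=10, tardiness=max(0,10-15)=0
  Job 2: p=2, d=18, C=12, tardiness=max(0,12-18)=0
  Job 3: p=10, d=22, C=22, tardiness=max(0,22-22)=0
Total tardiness = 0

0


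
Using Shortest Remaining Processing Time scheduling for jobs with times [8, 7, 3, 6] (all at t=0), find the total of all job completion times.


Since all jobs arrive at t=0, SRPT equals SPT ordering.
SPT order: [3, 6, 7, 8]
Completion times:
  Job 1: p=3, C=3
  Job 2: p=6, C=9
  Job 3: p=7, C=16
  Job 4: p=8, C=24
Total completion time = 3 + 9 + 16 + 24 = 52

52


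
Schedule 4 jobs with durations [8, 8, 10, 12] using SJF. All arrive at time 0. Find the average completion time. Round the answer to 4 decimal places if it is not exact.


SJF order (ascending): [8, 8, 10, 12]
Completion times:
  Job 1: burst=8, C=8
  Job 2: burst=8, C=16
  Job 3: burst=10, C=26
  Job 4: burst=12, C=38
Average completion = 88/4 = 22.0

22.0


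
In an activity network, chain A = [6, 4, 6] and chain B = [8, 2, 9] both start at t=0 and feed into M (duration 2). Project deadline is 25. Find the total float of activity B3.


Forward pass: ES(B3) = sum of predecessors on chain B = 10
EF = ES + duration = 10 + 9 = 19
Backward pass: LF(M) = deadline = 25; LS(M) = 25 - 2 = 23
LF(B3) = LS(M) - sum(successors on chain B) = 23 - 0 = 23
LS = LF - duration = 23 - 9 = 14
Total float = LS - ES = 14 - 10 = 4

4


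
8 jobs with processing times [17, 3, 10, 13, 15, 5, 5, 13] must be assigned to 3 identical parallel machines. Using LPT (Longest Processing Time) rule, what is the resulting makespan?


Sort jobs in decreasing order (LPT): [17, 15, 13, 13, 10, 5, 5, 3]
Assign each job to the least loaded machine:
  Machine 1: jobs [17, 5, 5], load = 27
  Machine 2: jobs [15, 10, 3], load = 28
  Machine 3: jobs [13, 13], load = 26
Makespan = max load = 28

28


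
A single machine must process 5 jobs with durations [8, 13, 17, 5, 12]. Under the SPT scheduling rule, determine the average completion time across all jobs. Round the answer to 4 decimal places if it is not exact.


Sort jobs by processing time (SPT order): [5, 8, 12, 13, 17]
Compute completion times sequentially:
  Job 1: processing = 5, completes at 5
  Job 2: processing = 8, completes at 13
  Job 3: processing = 12, completes at 25
  Job 4: processing = 13, completes at 38
  Job 5: processing = 17, completes at 55
Sum of completion times = 136
Average completion time = 136/5 = 27.2

27.2


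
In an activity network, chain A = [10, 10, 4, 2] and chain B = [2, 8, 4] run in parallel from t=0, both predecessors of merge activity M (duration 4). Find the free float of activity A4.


ES(A4) = sum of predecessors on chain A = 24
EF(A4) = ES + duration = 24 + 2 = 26
Successor of A4 is M. ES(M) = max(sum(A), sum(B)) = max(26, 14) = 26
Free float = ES(successor) - EF(current) = 26 - 26 = 0

0


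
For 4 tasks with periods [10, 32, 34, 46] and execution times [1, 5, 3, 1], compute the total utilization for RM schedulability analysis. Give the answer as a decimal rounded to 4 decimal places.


Compute individual utilizations (exact fractions):
  Task 1: C/T = 1/10 (approx. 0.1)
  Task 2: C/T = 5/32 (approx. 0.1563)
  Task 3: C/T = 3/34 (approx. 0.0882)
  Task 4: C/T = 1/46 (approx. 0.0217)
Total utilization U = 1/10 + 5/32 + 3/34 + 1/46 = 22911/62560
Rounded to 4 decimal places: U = 0.3662
RM (Liu & Layland) bound for 4 tasks = 0.756828; compare with U = 22911/62560 (approx. 0.366224)
U <= bound, so schedulable by RM sufficient condition.

0.3662


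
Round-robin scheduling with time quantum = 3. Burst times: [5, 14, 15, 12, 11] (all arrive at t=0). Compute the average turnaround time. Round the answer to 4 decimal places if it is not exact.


Time quantum = 3
Execution trace:
  J1 runs 3 units, time = 3
  J2 runs 3 units, time = 6
  J3 runs 3 units, time = 9
  J4 runs 3 units, time = 12
  J5 runs 3 units, time = 15
  J1 runs 2 units, time = 17
  J2 runs 3 units, time = 20
  J3 runs 3 units, time = 23
  J4 runs 3 units, time = 26
  J5 runs 3 units, time = 29
  J2 runs 3 units, time = 32
  J3 runs 3 units, time = 35
  J4 runs 3 units, time = 38
  J5 runs 3 units, time = 41
  J2 runs 3 units, time = 44
  J3 runs 3 units, time = 47
  J4 runs 3 units, time = 50
  J5 runs 2 units, time = 52
  J2 runs 2 units, time = 54
  J3 runs 3 units, time = 57
Finish times: [17, 54, 57, 50, 52]
Average turnaround = 230/5 = 46.0

46.0


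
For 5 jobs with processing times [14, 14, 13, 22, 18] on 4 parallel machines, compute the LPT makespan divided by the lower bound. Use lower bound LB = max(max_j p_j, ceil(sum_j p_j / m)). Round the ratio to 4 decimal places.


LPT order: [22, 18, 14, 14, 13]
Machine loads after assignment: [22, 18, 27, 14]
LPT makespan = 27
Lower bound = max(max_job, ceil(total/4)) = max(22, 21) = 22
Ratio = 27 / 22 = 1.2273

1.2273


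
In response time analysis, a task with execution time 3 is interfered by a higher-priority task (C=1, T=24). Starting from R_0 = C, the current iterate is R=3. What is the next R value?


R_next = C + ceil(R_prev / T_hp) * C_hp
ceil(3 / 24) = ceil(0.125) = 1
Interference = 1 * 1 = 1
R_next = 3 + 1 = 4

4


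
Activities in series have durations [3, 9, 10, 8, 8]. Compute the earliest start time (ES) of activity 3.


Activity 3 starts after activities 1 through 2 complete.
Predecessor durations: [3, 9]
ES = 3 + 9 = 12

12


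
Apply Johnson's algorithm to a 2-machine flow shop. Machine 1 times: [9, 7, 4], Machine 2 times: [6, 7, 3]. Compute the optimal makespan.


Apply Johnson's rule:
  Group 1 (a <= b): [(2, 7, 7)]
  Group 2 (a > b): [(1, 9, 6), (3, 4, 3)]
Optimal job order: [2, 1, 3]
Schedule:
  Job 2: M1 done at 7, M2 done at 14
  Job 1: M1 done at 16, M2 done at 22
  Job 3: M1 done at 20, M2 done at 25
Makespan = 25

25


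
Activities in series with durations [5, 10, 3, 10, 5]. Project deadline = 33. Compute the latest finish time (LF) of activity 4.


LF(activity 4) = deadline - sum of successor durations
Successors: activities 5 through 5 with durations [5]
Sum of successor durations = 5
LF = 33 - 5 = 28

28


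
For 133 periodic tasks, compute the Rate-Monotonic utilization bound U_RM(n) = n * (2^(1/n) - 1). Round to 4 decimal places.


Compute 2^(1/133) = 1.0052252371
Subtract 1: 1.0052252371 - 1 = 0.0052252371
Multiply by n: 133 * 0.0052252371 = 0.6949565343
Round to 4 dp: 0.6950

0.6950


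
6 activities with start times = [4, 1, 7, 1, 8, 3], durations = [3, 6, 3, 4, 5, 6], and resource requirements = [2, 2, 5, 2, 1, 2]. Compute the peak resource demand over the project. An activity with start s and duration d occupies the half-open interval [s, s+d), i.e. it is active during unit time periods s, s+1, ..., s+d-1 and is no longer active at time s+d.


Each activity i is active on [start_i, start_i + duration_i).
Compute total resource usage per time slot:
  t=0: active resources = [], total = 0
  t=1: active resources = [2, 2], total = 4
  t=2: active resources = [2, 2], total = 4
  t=3: active resources = [2, 2, 2], total = 6
  t=4: active resources = [2, 2, 2, 2], total = 8
  t=5: active resources = [2, 2, 2], total = 6
  t=6: active resources = [2, 2, 2], total = 6
  t=7: active resources = [5, 2], total = 7
  t=8: active resources = [5, 1, 2], total = 8
  t=9: active resources = [5, 1], total = 6
  t=10: active resources = [1], total = 1
  t=11: active resources = [1], total = 1
  t=12: active resources = [1], total = 1
Peak resource demand = 8

8


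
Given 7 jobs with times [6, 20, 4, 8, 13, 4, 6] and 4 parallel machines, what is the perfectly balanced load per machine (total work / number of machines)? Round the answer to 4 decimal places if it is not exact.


Total processing time = 6 + 20 + 4 + 8 + 13 + 4 + 6 = 61
Number of machines = 4
Ideal balanced load = 61 / 4 = 15.25

15.25


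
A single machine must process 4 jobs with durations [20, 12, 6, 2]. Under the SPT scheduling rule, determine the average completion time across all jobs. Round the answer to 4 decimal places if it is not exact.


Sort jobs by processing time (SPT order): [2, 6, 12, 20]
Compute completion times sequentially:
  Job 1: processing = 2, completes at 2
  Job 2: processing = 6, completes at 8
  Job 3: processing = 12, completes at 20
  Job 4: processing = 20, completes at 40
Sum of completion times = 70
Average completion time = 70/4 = 17.5

17.5


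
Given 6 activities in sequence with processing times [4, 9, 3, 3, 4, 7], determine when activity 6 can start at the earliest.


Activity 6 starts after activities 1 through 5 complete.
Predecessor durations: [4, 9, 3, 3, 4]
ES = 4 + 9 + 3 + 3 + 4 = 23

23


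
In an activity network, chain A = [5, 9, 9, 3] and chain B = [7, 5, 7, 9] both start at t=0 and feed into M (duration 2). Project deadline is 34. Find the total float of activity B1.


Forward pass: ES(B1) = sum of predecessors on chain B = 0
EF = ES + duration = 0 + 7 = 7
Backward pass: LF(M) = deadline = 34; LS(M) = 34 - 2 = 32
LF(B1) = LS(M) - sum(successors on chain B) = 32 - 21 = 11
LS = LF - duration = 11 - 7 = 4
Total float = LS - ES = 4 - 0 = 4

4


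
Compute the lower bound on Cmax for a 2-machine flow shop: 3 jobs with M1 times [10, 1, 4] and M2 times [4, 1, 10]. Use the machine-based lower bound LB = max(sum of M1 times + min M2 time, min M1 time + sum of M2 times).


LB1 = sum(M1 times) + min(M2 times) = 15 + 1 = 16
LB2 = min(M1 times) + sum(M2 times) = 1 + 15 = 16
Lower bound = max(LB1, LB2) = max(16, 16) = 16

16


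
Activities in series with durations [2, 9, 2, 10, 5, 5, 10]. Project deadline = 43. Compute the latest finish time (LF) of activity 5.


LF(activity 5) = deadline - sum of successor durations
Successors: activities 6 through 7 with durations [5, 10]
Sum of successor durations = 15
LF = 43 - 15 = 28

28


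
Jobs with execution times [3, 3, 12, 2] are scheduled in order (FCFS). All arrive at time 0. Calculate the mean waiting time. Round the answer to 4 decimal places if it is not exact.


FCFS order (as given): [3, 3, 12, 2]
Waiting times:
  Job 1: wait = 0
  Job 2: wait = 3
  Job 3: wait = 6
  Job 4: wait = 18
Sum of waiting times = 27
Average waiting time = 27/4 = 6.75

6.75


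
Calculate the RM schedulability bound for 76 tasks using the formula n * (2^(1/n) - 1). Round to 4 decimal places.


Compute 2^(1/76) = 1.0091620748
Subtract 1: 1.0091620748 - 1 = 0.0091620748
Multiply by n: 76 * 0.0091620748 = 0.6963176848
Round to 4 dp: 0.6963

0.6963


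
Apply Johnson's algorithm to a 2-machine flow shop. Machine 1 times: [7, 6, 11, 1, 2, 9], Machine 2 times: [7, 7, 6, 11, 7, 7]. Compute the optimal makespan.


Apply Johnson's rule:
  Group 1 (a <= b): [(4, 1, 11), (5, 2, 7), (2, 6, 7), (1, 7, 7)]
  Group 2 (a > b): [(6, 9, 7), (3, 11, 6)]
Optimal job order: [4, 5, 2, 1, 6, 3]
Schedule:
  Job 4: M1 done at 1, M2 done at 12
  Job 5: M1 done at 3, M2 done at 19
  Job 2: M1 done at 9, M2 done at 26
  Job 1: M1 done at 16, M2 done at 33
  Job 6: M1 done at 25, M2 done at 40
  Job 3: M1 done at 36, M2 done at 46
Makespan = 46

46


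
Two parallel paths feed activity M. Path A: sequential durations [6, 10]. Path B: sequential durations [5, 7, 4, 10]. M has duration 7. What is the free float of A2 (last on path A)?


ES(A2) = sum of predecessors on chain A = 6
EF(A2) = ES + duration = 6 + 10 = 16
Successor of A2 is M. ES(M) = max(sum(A), sum(B)) = max(16, 26) = 26
Free float = ES(successor) - EF(current) = 26 - 16 = 10

10


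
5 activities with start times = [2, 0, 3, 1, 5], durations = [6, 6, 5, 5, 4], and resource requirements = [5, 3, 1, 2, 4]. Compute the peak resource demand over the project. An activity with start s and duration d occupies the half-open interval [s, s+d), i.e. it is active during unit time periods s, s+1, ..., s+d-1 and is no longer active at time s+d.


Each activity i is active on [start_i, start_i + duration_i).
Compute total resource usage per time slot:
  t=0: active resources = [3], total = 3
  t=1: active resources = [3, 2], total = 5
  t=2: active resources = [5, 3, 2], total = 10
  t=3: active resources = [5, 3, 1, 2], total = 11
  t=4: active resources = [5, 3, 1, 2], total = 11
  t=5: active resources = [5, 3, 1, 2, 4], total = 15
  t=6: active resources = [5, 1, 4], total = 10
  t=7: active resources = [5, 1, 4], total = 10
  t=8: active resources = [4], total = 4
Peak resource demand = 15

15


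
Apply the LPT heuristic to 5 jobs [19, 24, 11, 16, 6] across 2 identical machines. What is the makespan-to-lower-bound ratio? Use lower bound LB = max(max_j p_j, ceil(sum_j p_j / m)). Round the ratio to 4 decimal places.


LPT order: [24, 19, 16, 11, 6]
Machine loads after assignment: [41, 35]
LPT makespan = 41
Lower bound = max(max_job, ceil(total/2)) = max(24, 38) = 38
Ratio = 41 / 38 = 1.0789

1.0789


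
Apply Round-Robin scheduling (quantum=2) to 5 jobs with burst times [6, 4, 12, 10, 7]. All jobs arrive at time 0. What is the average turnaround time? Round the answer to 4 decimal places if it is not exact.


Time quantum = 2
Execution trace:
  J1 runs 2 units, time = 2
  J2 runs 2 units, time = 4
  J3 runs 2 units, time = 6
  J4 runs 2 units, time = 8
  J5 runs 2 units, time = 10
  J1 runs 2 units, time = 12
  J2 runs 2 units, time = 14
  J3 runs 2 units, time = 16
  J4 runs 2 units, time = 18
  J5 runs 2 units, time = 20
  J1 runs 2 units, time = 22
  J3 runs 2 units, time = 24
  J4 runs 2 units, time = 26
  J5 runs 2 units, time = 28
  J3 runs 2 units, time = 30
  J4 runs 2 units, time = 32
  J5 runs 1 units, time = 33
  J3 runs 2 units, time = 35
  J4 runs 2 units, time = 37
  J3 runs 2 units, time = 39
Finish times: [22, 14, 39, 37, 33]
Average turnaround = 145/5 = 29.0

29.0


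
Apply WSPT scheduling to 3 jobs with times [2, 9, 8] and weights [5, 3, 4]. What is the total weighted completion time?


Compute p/w ratios and sort ascending (WSPT): [(2, 5), (8, 4), (9, 3)]
Compute weighted completion times:
  Job (p=2,w=5): C=2, w*C=5*2=10
  Job (p=8,w=4): C=10, w*C=4*10=40
  Job (p=9,w=3): C=19, w*C=3*19=57
Total weighted completion time = 107

107


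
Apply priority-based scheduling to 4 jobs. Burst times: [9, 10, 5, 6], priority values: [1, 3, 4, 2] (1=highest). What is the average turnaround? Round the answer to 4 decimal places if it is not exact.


Sort by priority (ascending = highest first):
Order: [(1, 9), (2, 6), (3, 10), (4, 5)]
Completion times:
  Priority 1, burst=9, C=9
  Priority 2, burst=6, C=15
  Priority 3, burst=10, C=25
  Priority 4, burst=5, C=30
Average turnaround = 79/4 = 19.75

19.75


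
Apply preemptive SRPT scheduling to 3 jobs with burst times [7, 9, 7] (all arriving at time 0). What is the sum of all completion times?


Since all jobs arrive at t=0, SRPT equals SPT ordering.
SPT order: [7, 7, 9]
Completion times:
  Job 1: p=7, C=7
  Job 2: p=7, C=14
  Job 3: p=9, C=23
Total completion time = 7 + 14 + 23 = 44

44


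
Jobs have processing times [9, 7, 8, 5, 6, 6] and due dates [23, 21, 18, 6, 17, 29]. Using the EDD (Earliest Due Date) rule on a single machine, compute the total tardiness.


Sort by due date (EDD order): [(5, 6), (6, 17), (8, 18), (7, 21), (9, 23), (6, 29)]
Compute completion times and tardiness:
  Job 1: p=5, d=6, C=5, tardiness=max(0,5-6)=0
  Job 2: p=6, d=17, C=11, tardiness=max(0,11-17)=0
  Job 3: p=8, d=18, C=19, tardiness=max(0,19-18)=1
  Job 4: p=7, d=21, C=26, tardiness=max(0,26-21)=5
  Job 5: p=9, d=23, C=35, tardiness=max(0,35-23)=12
  Job 6: p=6, d=29, C=41, tardiness=max(0,41-29)=12
Total tardiness = 30

30


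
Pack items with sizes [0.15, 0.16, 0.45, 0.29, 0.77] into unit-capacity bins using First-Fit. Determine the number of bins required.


Place items sequentially using First-Fit:
  Item 0.15 -> new Bin 1
  Item 0.16 -> Bin 1 (now 0.31)
  Item 0.45 -> Bin 1 (now 0.76)
  Item 0.29 -> new Bin 2
  Item 0.77 -> new Bin 3
Total bins used = 3

3


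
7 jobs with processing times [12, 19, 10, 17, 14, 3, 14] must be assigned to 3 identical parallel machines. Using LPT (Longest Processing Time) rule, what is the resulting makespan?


Sort jobs in decreasing order (LPT): [19, 17, 14, 14, 12, 10, 3]
Assign each job to the least loaded machine:
  Machine 1: jobs [19, 10], load = 29
  Machine 2: jobs [17, 12], load = 29
  Machine 3: jobs [14, 14, 3], load = 31
Makespan = max load = 31

31


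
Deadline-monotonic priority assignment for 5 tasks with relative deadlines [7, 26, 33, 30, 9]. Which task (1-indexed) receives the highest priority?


Sort tasks by relative deadline (ascending):
  Task 1: deadline = 7
  Task 5: deadline = 9
  Task 2: deadline = 26
  Task 4: deadline = 30
  Task 3: deadline = 33
Priority order (highest first): [1, 5, 2, 4, 3]
Highest priority task = 1

1


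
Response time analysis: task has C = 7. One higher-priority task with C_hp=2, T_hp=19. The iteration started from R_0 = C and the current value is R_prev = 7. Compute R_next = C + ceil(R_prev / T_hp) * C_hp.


R_next = C + ceil(R_prev / T_hp) * C_hp
ceil(7 / 19) = ceil(0.3684) = 1
Interference = 1 * 2 = 2
R_next = 7 + 2 = 9

9


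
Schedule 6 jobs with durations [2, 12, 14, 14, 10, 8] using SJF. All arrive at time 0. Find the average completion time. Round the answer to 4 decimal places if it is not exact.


SJF order (ascending): [2, 8, 10, 12, 14, 14]
Completion times:
  Job 1: burst=2, C=2
  Job 2: burst=8, C=10
  Job 3: burst=10, C=20
  Job 4: burst=12, C=32
  Job 5: burst=14, C=46
  Job 6: burst=14, C=60
Average completion = 170/6 = 28.3333

28.3333


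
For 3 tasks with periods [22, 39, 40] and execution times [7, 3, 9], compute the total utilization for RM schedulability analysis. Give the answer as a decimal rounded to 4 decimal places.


Compute individual utilizations (exact fractions):
  Task 1: C/T = 7/22 (approx. 0.3182)
  Task 2: C/T = 3/39 = 1/13 (approx. 0.0769)
  Task 3: C/T = 9/40 (approx. 0.225)
Total utilization U = 7/22 + 1/13 + 9/40 = 3547/5720
Rounded to 4 decimal places: U = 0.6201
RM (Liu & Layland) bound for 3 tasks = 0.779763; compare with U = 3547/5720 (approx. 0.620105)
U <= bound, so schedulable by RM sufficient condition.

0.6201


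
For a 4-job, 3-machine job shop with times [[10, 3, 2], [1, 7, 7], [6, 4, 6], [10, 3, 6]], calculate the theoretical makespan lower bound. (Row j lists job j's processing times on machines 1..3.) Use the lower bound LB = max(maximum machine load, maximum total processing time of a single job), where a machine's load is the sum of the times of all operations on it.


Machine loads:
  Machine 1: 10 + 1 + 6 + 10 = 27
  Machine 2: 3 + 7 + 4 + 3 = 17
  Machine 3: 2 + 7 + 6 + 6 = 21
Max machine load = 27
Job totals:
  Job 1: 15
  Job 2: 15
  Job 3: 16
  Job 4: 19
Max job total = 19
Lower bound = max(27, 19) = 27

27


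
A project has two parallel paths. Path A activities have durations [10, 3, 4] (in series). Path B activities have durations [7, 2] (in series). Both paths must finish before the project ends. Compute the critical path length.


Path A total = 10 + 3 + 4 = 17
Path B total = 7 + 2 = 9
Critical path = longest path = max(17, 9) = 17

17


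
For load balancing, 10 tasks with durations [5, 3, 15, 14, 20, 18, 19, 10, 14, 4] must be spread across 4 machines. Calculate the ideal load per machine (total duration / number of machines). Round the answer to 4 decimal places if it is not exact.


Total processing time = 5 + 3 + 15 + 14 + 20 + 18 + 19 + 10 + 14 + 4 = 122
Number of machines = 4
Ideal balanced load = 122 / 4 = 30.5

30.5


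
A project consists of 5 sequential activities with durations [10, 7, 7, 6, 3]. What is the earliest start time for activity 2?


Activity 2 starts after activities 1 through 1 complete.
Predecessor durations: [10]
ES = 10 = 10

10


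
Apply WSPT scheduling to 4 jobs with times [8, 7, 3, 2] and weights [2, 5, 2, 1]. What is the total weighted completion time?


Compute p/w ratios and sort ascending (WSPT): [(7, 5), (3, 2), (2, 1), (8, 2)]
Compute weighted completion times:
  Job (p=7,w=5): C=7, w*C=5*7=35
  Job (p=3,w=2): C=10, w*C=2*10=20
  Job (p=2,w=1): C=12, w*C=1*12=12
  Job (p=8,w=2): C=20, w*C=2*20=40
Total weighted completion time = 107

107


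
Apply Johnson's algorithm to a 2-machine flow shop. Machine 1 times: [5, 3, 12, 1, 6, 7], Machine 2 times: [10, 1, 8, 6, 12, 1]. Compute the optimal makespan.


Apply Johnson's rule:
  Group 1 (a <= b): [(4, 1, 6), (1, 5, 10), (5, 6, 12)]
  Group 2 (a > b): [(3, 12, 8), (2, 3, 1), (6, 7, 1)]
Optimal job order: [4, 1, 5, 3, 2, 6]
Schedule:
  Job 4: M1 done at 1, M2 done at 7
  Job 1: M1 done at 6, M2 done at 17
  Job 5: M1 done at 12, M2 done at 29
  Job 3: M1 done at 24, M2 done at 37
  Job 2: M1 done at 27, M2 done at 38
  Job 6: M1 done at 34, M2 done at 39
Makespan = 39

39


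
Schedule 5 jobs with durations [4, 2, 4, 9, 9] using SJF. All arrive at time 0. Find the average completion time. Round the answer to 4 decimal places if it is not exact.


SJF order (ascending): [2, 4, 4, 9, 9]
Completion times:
  Job 1: burst=2, C=2
  Job 2: burst=4, C=6
  Job 3: burst=4, C=10
  Job 4: burst=9, C=19
  Job 5: burst=9, C=28
Average completion = 65/5 = 13.0

13.0


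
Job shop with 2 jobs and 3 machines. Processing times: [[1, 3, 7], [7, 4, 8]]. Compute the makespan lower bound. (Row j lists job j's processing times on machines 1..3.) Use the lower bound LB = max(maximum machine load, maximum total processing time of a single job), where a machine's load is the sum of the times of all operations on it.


Machine loads:
  Machine 1: 1 + 7 = 8
  Machine 2: 3 + 4 = 7
  Machine 3: 7 + 8 = 15
Max machine load = 15
Job totals:
  Job 1: 11
  Job 2: 19
Max job total = 19
Lower bound = max(15, 19) = 19

19


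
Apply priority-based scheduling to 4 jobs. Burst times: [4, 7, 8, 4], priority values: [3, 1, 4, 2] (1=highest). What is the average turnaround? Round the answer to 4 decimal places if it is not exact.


Sort by priority (ascending = highest first):
Order: [(1, 7), (2, 4), (3, 4), (4, 8)]
Completion times:
  Priority 1, burst=7, C=7
  Priority 2, burst=4, C=11
  Priority 3, burst=4, C=15
  Priority 4, burst=8, C=23
Average turnaround = 56/4 = 14.0

14.0


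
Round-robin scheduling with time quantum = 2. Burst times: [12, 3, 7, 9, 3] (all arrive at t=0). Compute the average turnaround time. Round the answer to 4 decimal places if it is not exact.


Time quantum = 2
Execution trace:
  J1 runs 2 units, time = 2
  J2 runs 2 units, time = 4
  J3 runs 2 units, time = 6
  J4 runs 2 units, time = 8
  J5 runs 2 units, time = 10
  J1 runs 2 units, time = 12
  J2 runs 1 units, time = 13
  J3 runs 2 units, time = 15
  J4 runs 2 units, time = 17
  J5 runs 1 units, time = 18
  J1 runs 2 units, time = 20
  J3 runs 2 units, time = 22
  J4 runs 2 units, time = 24
  J1 runs 2 units, time = 26
  J3 runs 1 units, time = 27
  J4 runs 2 units, time = 29
  J1 runs 2 units, time = 31
  J4 runs 1 units, time = 32
  J1 runs 2 units, time = 34
Finish times: [34, 13, 27, 32, 18]
Average turnaround = 124/5 = 24.8

24.8


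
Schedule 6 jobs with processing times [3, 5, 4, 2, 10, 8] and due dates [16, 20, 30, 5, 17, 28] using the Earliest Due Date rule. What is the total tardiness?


Sort by due date (EDD order): [(2, 5), (3, 16), (10, 17), (5, 20), (8, 28), (4, 30)]
Compute completion times and tardiness:
  Job 1: p=2, d=5, C=2, tardiness=max(0,2-5)=0
  Job 2: p=3, d=16, C=5, tardiness=max(0,5-16)=0
  Job 3: p=10, d=17, C=15, tardiness=max(0,15-17)=0
  Job 4: p=5, d=20, C=20, tardiness=max(0,20-20)=0
  Job 5: p=8, d=28, C=28, tardiness=max(0,28-28)=0
  Job 6: p=4, d=30, C=32, tardiness=max(0,32-30)=2
Total tardiness = 2

2


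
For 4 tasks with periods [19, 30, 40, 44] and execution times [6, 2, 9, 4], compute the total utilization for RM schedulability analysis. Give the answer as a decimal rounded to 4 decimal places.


Compute individual utilizations (exact fractions):
  Task 1: C/T = 6/19 (approx. 0.3158)
  Task 2: C/T = 2/30 = 1/15 (approx. 0.0667)
  Task 3: C/T = 9/40 (approx. 0.225)
  Task 4: C/T = 4/44 = 1/11 (approx. 0.0909)
Total utilization U = 6/19 + 1/15 + 9/40 + 1/11 = 3503/5016
Rounded to 4 decimal places: U = 0.6984
RM (Liu & Layland) bound for 4 tasks = 0.756828; compare with U = 3503/5016 (approx. 0.698365)
U <= bound, so schedulable by RM sufficient condition.

0.6984


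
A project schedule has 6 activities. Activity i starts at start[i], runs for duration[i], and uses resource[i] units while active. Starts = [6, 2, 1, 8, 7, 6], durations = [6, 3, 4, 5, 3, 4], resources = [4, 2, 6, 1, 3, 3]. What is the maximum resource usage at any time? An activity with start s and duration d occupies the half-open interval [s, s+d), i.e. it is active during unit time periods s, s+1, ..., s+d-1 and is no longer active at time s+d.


Each activity i is active on [start_i, start_i + duration_i).
Compute total resource usage per time slot:
  t=0: active resources = [], total = 0
  t=1: active resources = [6], total = 6
  t=2: active resources = [2, 6], total = 8
  t=3: active resources = [2, 6], total = 8
  t=4: active resources = [2, 6], total = 8
  t=5: active resources = [], total = 0
  t=6: active resources = [4, 3], total = 7
  t=7: active resources = [4, 3, 3], total = 10
  t=8: active resources = [4, 1, 3, 3], total = 11
  t=9: active resources = [4, 1, 3, 3], total = 11
  t=10: active resources = [4, 1], total = 5
  t=11: active resources = [4, 1], total = 5
  t=12: active resources = [1], total = 1
Peak resource demand = 11

11


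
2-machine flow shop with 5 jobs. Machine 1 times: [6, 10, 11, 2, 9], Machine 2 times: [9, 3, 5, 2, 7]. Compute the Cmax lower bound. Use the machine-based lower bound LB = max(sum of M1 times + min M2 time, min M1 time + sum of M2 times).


LB1 = sum(M1 times) + min(M2 times) = 38 + 2 = 40
LB2 = min(M1 times) + sum(M2 times) = 2 + 26 = 28
Lower bound = max(LB1, LB2) = max(40, 28) = 40

40


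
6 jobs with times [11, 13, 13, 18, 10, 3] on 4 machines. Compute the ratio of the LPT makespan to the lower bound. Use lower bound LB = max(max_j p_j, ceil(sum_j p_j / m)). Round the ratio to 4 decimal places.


LPT order: [18, 13, 13, 11, 10, 3]
Machine loads after assignment: [18, 16, 13, 21]
LPT makespan = 21
Lower bound = max(max_job, ceil(total/4)) = max(18, 17) = 18
Ratio = 21 / 18 = 1.1667

1.1667


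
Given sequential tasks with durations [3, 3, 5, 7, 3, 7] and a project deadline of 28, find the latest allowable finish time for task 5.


LF(activity 5) = deadline - sum of successor durations
Successors: activities 6 through 6 with durations [7]
Sum of successor durations = 7
LF = 28 - 7 = 21

21


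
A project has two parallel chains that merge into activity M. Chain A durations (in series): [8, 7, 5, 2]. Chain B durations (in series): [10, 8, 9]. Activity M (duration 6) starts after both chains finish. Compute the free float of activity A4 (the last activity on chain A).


ES(A4) = sum of predecessors on chain A = 20
EF(A4) = ES + duration = 20 + 2 = 22
Successor of A4 is M. ES(M) = max(sum(A), sum(B)) = max(22, 27) = 27
Free float = ES(successor) - EF(current) = 27 - 22 = 5

5


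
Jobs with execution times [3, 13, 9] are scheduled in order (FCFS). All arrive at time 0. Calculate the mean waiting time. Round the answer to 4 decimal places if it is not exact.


FCFS order (as given): [3, 13, 9]
Waiting times:
  Job 1: wait = 0
  Job 2: wait = 3
  Job 3: wait = 16
Sum of waiting times = 19
Average waiting time = 19/3 = 6.3333

6.3333


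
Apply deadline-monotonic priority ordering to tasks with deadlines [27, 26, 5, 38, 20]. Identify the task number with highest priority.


Sort tasks by relative deadline (ascending):
  Task 3: deadline = 5
  Task 5: deadline = 20
  Task 2: deadline = 26
  Task 1: deadline = 27
  Task 4: deadline = 38
Priority order (highest first): [3, 5, 2, 1, 4]
Highest priority task = 3

3


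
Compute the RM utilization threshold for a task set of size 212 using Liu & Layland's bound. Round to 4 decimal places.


Compute 2^(1/212) = 1.0032749130
Subtract 1: 1.0032749130 - 1 = 0.0032749130
Multiply by n: 212 * 0.0032749130 = 0.6942815560
Round to 4 dp: 0.6943

0.6943


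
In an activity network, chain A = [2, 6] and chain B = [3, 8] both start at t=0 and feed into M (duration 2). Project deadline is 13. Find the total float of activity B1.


Forward pass: ES(B1) = sum of predecessors on chain B = 0
EF = ES + duration = 0 + 3 = 3
Backward pass: LF(M) = deadline = 13; LS(M) = 13 - 2 = 11
LF(B1) = LS(M) - sum(successors on chain B) = 11 - 8 = 3
LS = LF - duration = 3 - 3 = 0
Total float = LS - ES = 0 - 0 = 0

0


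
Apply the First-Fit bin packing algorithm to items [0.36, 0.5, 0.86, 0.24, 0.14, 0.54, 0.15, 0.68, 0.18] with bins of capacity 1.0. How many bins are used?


Place items sequentially using First-Fit:
  Item 0.36 -> new Bin 1
  Item 0.5 -> Bin 1 (now 0.86)
  Item 0.86 -> new Bin 2
  Item 0.24 -> new Bin 3
  Item 0.14 -> Bin 1 (now 1.0)
  Item 0.54 -> Bin 3 (now 0.78)
  Item 0.15 -> Bin 3 (now 0.93)
  Item 0.68 -> new Bin 4
  Item 0.18 -> Bin 4 (now 0.86)
Total bins used = 4

4


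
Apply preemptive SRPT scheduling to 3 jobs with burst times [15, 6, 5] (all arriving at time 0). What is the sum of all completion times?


Since all jobs arrive at t=0, SRPT equals SPT ordering.
SPT order: [5, 6, 15]
Completion times:
  Job 1: p=5, C=5
  Job 2: p=6, C=11
  Job 3: p=15, C=26
Total completion time = 5 + 11 + 26 = 42

42


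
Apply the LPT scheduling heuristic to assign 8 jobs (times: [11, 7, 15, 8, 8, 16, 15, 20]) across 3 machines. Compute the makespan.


Sort jobs in decreasing order (LPT): [20, 16, 15, 15, 11, 8, 8, 7]
Assign each job to the least loaded machine:
  Machine 1: jobs [20, 8, 7], load = 35
  Machine 2: jobs [16, 11, 8], load = 35
  Machine 3: jobs [15, 15], load = 30
Makespan = max load = 35

35


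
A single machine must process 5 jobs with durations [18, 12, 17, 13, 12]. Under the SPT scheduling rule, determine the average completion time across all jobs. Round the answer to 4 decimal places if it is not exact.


Sort jobs by processing time (SPT order): [12, 12, 13, 17, 18]
Compute completion times sequentially:
  Job 1: processing = 12, completes at 12
  Job 2: processing = 12, completes at 24
  Job 3: processing = 13, completes at 37
  Job 4: processing = 17, completes at 54
  Job 5: processing = 18, completes at 72
Sum of completion times = 199
Average completion time = 199/5 = 39.8

39.8


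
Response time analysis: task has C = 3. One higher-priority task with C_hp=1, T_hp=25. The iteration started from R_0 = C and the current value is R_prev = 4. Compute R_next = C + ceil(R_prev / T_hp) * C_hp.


R_next = C + ceil(R_prev / T_hp) * C_hp
ceil(4 / 25) = ceil(0.16) = 1
Interference = 1 * 1 = 1
R_next = 3 + 1 = 4
R_next = R_prev, so the iteration has converged (response time = 4).

4


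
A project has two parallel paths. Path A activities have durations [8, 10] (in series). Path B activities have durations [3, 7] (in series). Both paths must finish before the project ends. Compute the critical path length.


Path A total = 8 + 10 = 18
Path B total = 3 + 7 = 10
Critical path = longest path = max(18, 10) = 18

18
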